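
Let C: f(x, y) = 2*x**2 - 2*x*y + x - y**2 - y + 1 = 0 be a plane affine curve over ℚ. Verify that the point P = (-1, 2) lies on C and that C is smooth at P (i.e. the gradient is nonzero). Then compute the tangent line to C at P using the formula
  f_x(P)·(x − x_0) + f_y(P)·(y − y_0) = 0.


Tangent line at P: -7*x - 3*y - 1 = 0.

Step 1: f(-1, 2) = 0, so P lies on C.
Step 2: partial derivatives
  f_x(x, y) = 4*x - 2*y + 1, f_y(x, y) = -2*x - 2*y - 1.
  f_x(P) = -7, f_y(P) = -3 (gradient nonzero, so P is smooth).
Step 3: tangent line at P: -7·(x − -1) + -3·(y − 2) = 0.
Expanding: -7*x - 3*y - 1 = 0.


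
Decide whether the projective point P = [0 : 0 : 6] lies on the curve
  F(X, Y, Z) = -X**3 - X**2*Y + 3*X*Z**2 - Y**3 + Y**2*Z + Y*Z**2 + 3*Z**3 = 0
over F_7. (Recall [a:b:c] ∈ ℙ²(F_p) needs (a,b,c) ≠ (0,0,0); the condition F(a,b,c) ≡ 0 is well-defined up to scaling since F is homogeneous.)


F(0,0,6) ≡ 4 (mod 7); P is NOT on the curve.

Evaluate F(0, 0, 6) term-by-term (mod 7).
  -X**3 ↦ -1·0·1·1 = 0
  -X**2*Y ↦ -1·0·0·1 = 0
  3*X*Z**2 ↦ 3·0·1·36 = 0
  -Y**3 ↦ -1·1·0·1 = 0
  Y**2*Z ↦ 1·1·0·6 = 0
  Y*Z**2 ↦ 1·1·0·36 = 0
  3*Z**3 ↦ 3·1·1·216 = 648
Sum: F(0, 0, 6) = (0) + (0) + (0) + (0) + (0) + (0) + (648) = 648.
Reducing mod 7: 648 ≡ 4 (mod 7).
Since F(a, b, c) ≡ 4 ≠ 0 (mod 7), P does NOT lie on the curve.


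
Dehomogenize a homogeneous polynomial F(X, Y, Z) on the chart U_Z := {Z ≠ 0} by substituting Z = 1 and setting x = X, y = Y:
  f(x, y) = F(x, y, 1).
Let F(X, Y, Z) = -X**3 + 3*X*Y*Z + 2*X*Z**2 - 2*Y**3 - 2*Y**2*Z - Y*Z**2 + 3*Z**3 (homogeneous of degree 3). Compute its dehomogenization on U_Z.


f(x, y) = -x**3 + 3*x*y + 2*x - 2*y**3 - 2*y**2 - y + 3

On U_Z we set Z = 1. Each monomial c·X^i·Y^j·Z^k in F becomes c·x^i·y^j·1^k = c·x^i·y^j.
Substituting Z = 1: F(X, Y, 1) = -x**3 + 3*x*y + 2*x - 2*y**3 - 2*y**2 - y + 3.
Note: deg(f) ≤ deg(F) = 3; strict inequality happens when F is divisible by Z (lost terms).


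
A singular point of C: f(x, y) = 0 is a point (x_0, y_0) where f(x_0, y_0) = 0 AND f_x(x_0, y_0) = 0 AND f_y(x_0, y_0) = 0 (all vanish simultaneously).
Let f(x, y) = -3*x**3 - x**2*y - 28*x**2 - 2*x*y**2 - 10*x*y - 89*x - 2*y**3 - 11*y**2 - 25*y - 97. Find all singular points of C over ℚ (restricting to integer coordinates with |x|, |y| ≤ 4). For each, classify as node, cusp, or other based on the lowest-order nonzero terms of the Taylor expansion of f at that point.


Singular points: {(-3, -1)}; classification: cusp.

Compute partial derivatives:
  f_x = -9*x**2 - 2*x*y - 56*x - 2*y**2 - 10*y - 89.
  f_y = -x**2 - 4*x*y - 10*x - 6*y**2 - 22*y - 25.
Scan x_0 ∈ {−4, ..., 4}. For each x_0, f_y(x_0, y) is a polynomial in y; find its integer roots y ∈ {−4, ..., 4}, then test f_x and f at those candidates.
  x = -4: f_y(-4, y) = -6*y**2 - 6*y - 1; no integer root y with |y| ≤ 4.
  x = -3: f_y(-3, y) = -6*y**2 - 10*y - 4; vanishes at y ∈ {-1}. (-3, -1): f_x = 0, f = 0 — SINGULAR.
  x = -2: f_y(-2, y) = -6*y**2 - 14*y - 9; no integer root y with |y| ≤ 4.
  x = -1: f_y(-1, y) = -6*y**2 - 18*y - 16; no integer root y with |y| ≤ 4.
  x = 0: f_y(0, y) = -6*y**2 - 22*y - 25; no integer root y with |y| ≤ 4.
  x = 1: f_y(1, y) = -6*y**2 - 26*y - 36; no integer root y with |y| ≤ 4.
  x = 2: f_y(2, y) = -6*y**2 - 30*y - 49; no integer root y with |y| ≤ 4.
  x = 3: f_y(3, y) = -6*y**2 - 34*y - 64; no integer root y with |y| ≤ 4.
  x = 4: f_y(4, y) = -6*y**2 - 38*y - 81; no integer root y with |y| ≤ 4.
Only singular point on the grid: (-3, -1).
Classify: substitute x = -3 + u, y = -1 + v and expand: f = -3*u**3 - u**2*v - 2*u*v**2 - 2*v**3 + v**2.
No constant or linear terms (consistent with a singular point). Quadratic part: v**2. Cubic part: -3*u**3 - u**2*v - 2*u*v**2 - 2*v**3.
The quadratic part v**2 is a perfect square, so there is a single (double) tangent line v = 0, i.e. y = -1. Restricting the cubic part to that line (v = 0) leaves -3*u**3 ≠ 0, so f is not divisible by v and the branch is v² ≈ 3*u**3 to lowest order — this is a cusp.
Classification: cusp.


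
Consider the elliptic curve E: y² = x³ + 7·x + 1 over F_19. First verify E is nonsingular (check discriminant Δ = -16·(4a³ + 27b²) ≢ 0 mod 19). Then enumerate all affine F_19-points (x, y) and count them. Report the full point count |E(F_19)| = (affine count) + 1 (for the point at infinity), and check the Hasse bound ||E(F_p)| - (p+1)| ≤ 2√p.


Affine points = {(0, 1), (0, 18), (1, 3), (1, 16), (2, 2), (2, 17), (3, 7), (3, 12), (4, 6), (4, 13), (5, 3), (5, 16), (10, 8), (10, 11), (13, 3), (13, 16), (15, 2), (15, 17), (17, 6), (17, 13)}; affine count = 20; |E(F_19)| = 21.

Discriminant check: Δ ∝ 4a³ + 27b² = 4·7³ + 27·1² = 4·343 + 27·1 ≡ 12 (mod 19). Nonzero ⇒ E is nonsingular.
For each x ∈ F_19, compute rhs = x³ + 7·x + 1 mod 19, then count y ∈ F_19 with y² ≡ rhs.
  x = 0: rhs = 1, matching y values: 1, 18 (2 points).
  x = 1: rhs = 9, matching y values: 3, 16 (2 points).
  x = 2: rhs = 4, matching y values: 2, 17 (2 points).
  x = 3: rhs = 11, matching y values: 7, 12 (2 points).
  x = 4: rhs = 17, matching y values: 6, 13 (2 points).
  x = 5: rhs = 9, matching y values: 3, 16 (2 points).
  x = 6: rhs = 12, matching y values: none (0 points).
  x = 7: rhs = 13, matching y values: none (0 points).
  x = 8: rhs = 18, matching y values: none (0 points).
  x = 9: rhs = 14, matching y values: none (0 points).
  x = 10: rhs = 7, matching y values: 8, 11 (2 points).
  x = 11: rhs = 3, matching y values: none (0 points).
  x = 12: rhs = 8, matching y values: none (0 points).
  x = 13: rhs = 9, matching y values: 3, 16 (2 points).
  x = 14: rhs = 12, matching y values: none (0 points).
  x = 15: rhs = 4, matching y values: 2, 17 (2 points).
  x = 16: rhs = 10, matching y values: none (0 points).
  x = 17: rhs = 17, matching y values: 6, 13 (2 points).
  x = 18: rhs = 12, matching y values: none (0 points).
Total affine count: 20.
Full point count |E(F_19)| = 20 + 1 = 21.
Hasse bound: |21 − (19+1)| = |1| = 1 ≤ 2√19 ≈ 8.7178 ✓.


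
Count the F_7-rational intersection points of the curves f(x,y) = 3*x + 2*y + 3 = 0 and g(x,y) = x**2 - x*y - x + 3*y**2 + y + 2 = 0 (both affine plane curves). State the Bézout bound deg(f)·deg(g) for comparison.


Common zeros: {(5, 5)}; count = 1; Bézout bound = 2.

deg(f) = 1, deg(g) = 2, so Bézout bound = 2.
Scan x ∈ F_7. For each x, list the y ∈ F_7 with f(x, y) ≡ 0 and those with g(x, y) ≡ 0 (mod 7); the common zeros in that column are the intersection.
  x = 0: f ≡ 0 at y ∈ {2}; g ≡ 0 at y ∈ ∅; common: ∅.
  x = 1: f ≡ 0 at y ∈ {4}; g ≡ 0 at y ∈ {2, 5}; common: ∅.
  x = 2: f ≡ 0 at y ∈ {6}; g ≡ 0 at y ∈ {2, 3}; common: ∅.
  x = 3: f ≡ 0 at y ∈ {1}; g ≡ 0 at y ∈ ∅; common: ∅.
  x = 4: f ≡ 0 at y ∈ {3}; g ≡ 0 at y ∈ {0, 1}; common: ∅.
  x = 5: f ≡ 0 at y ∈ {5}; g ≡ 0 at y ∈ {1, 5}; common: {5}.
  x = 6: f ≡ 0 at y ∈ {0}; g ≡ 0 at y ∈ ∅; common: ∅.
Collecting: common zeros = {(5, 5)}, so the count is 1.
Comparison with the Bézout bound: 1 ≤ 2 = deg(f)·deg(g), as expected for curves with no common component (the affine F_7-count falls short of the bound because intersections may lie at infinity, over extension fields, or carry multiplicity).


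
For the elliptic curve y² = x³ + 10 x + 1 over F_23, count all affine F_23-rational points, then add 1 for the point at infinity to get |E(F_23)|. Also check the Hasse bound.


Affine points = {(0, 1), (0, 22), (1, 9), (1, 14), (2, 11), (2, 12), (3, 9), (3, 14), (4, 6), (4, 17), (6, 1), (6, 22), (7, 0), (8, 8), (8, 15), (11, 4), (11, 19), (12, 3), (12, 20), (16, 5), (16, 18), (17, 1), (17, 22), (19, 9), (19, 14), (20, 6), (20, 17), (22, 6), (22, 17)}; affine count = 29; |E(F_23)| = 30.

Discriminant check: Δ ∝ 4a³ + 27b² = 4·10³ + 27·1² = 4·1000 + 27·1 ≡ 2 (mod 23). Nonzero ⇒ E is nonsingular.
For each x ∈ F_23, compute rhs = x³ + 10·x + 1 mod 23, then count y ∈ F_23 with y² ≡ rhs.
  x = 0: rhs = 1, matching y values: 1, 22 (2 points).
  x = 1: rhs = 12, matching y values: 9, 14 (2 points).
  x = 2: rhs = 6, matching y values: 11, 12 (2 points).
  x = 3: rhs = 12, matching y values: 9, 14 (2 points).
  x = 4: rhs = 13, matching y values: 6, 17 (2 points).
  x = 5: rhs = 15, matching y values: none (0 points).
  x = 6: rhs = 1, matching y values: 1, 22 (2 points).
  x = 7: rhs = 0, matching y values: 0 (1 points).
  x = 8: rhs = 18, matching y values: 8, 15 (2 points).
  x = 9: rhs = 15, matching y values: none (0 points).
  x = 10: rhs = 20, matching y values: none (0 points).
  x = 11: rhs = 16, matching y values: 4, 19 (2 points).
  x = 12: rhs = 9, matching y values: 3, 20 (2 points).
  x = 13: rhs = 5, matching y values: none (0 points).
  x = 14: rhs = 10, matching y values: none (0 points).
  x = 15: rhs = 7, matching y values: none (0 points).
  x = 16: rhs = 2, matching y values: 5, 18 (2 points).
  x = 17: rhs = 1, matching y values: 1, 22 (2 points).
  x = 18: rhs = 10, matching y values: none (0 points).
  x = 19: rhs = 12, matching y values: 9, 14 (2 points).
  x = 20: rhs = 13, matching y values: 6, 17 (2 points).
  x = 21: rhs = 19, matching y values: none (0 points).
  x = 22: rhs = 13, matching y values: 6, 17 (2 points).
Total affine count: 29.
Full point count |E(F_23)| = 29 + 1 = 30.
Hasse bound: |30 − (23+1)| = |6| = 6 ≤ 2√23 ≈ 9.5917 ✓.


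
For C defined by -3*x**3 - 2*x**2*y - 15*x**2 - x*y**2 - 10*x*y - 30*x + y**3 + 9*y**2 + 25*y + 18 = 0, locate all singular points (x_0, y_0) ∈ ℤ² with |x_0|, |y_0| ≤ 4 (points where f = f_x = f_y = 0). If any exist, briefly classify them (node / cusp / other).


Singular points: {(-1, -3)}; classification: cusp.

Compute partial derivatives:
  f_x = -9*x**2 - 4*x*y - 30*x - y**2 - 10*y - 30.
  f_y = -2*x**2 - 2*x*y - 10*x + 3*y**2 + 18*y + 25.
Scan x_0 ∈ {−4, ..., 4}. For each x_0, f_y(x_0, y) is a polynomial in y; find its integer roots y ∈ {−4, ..., 4}, then test f_x and f at those candidates.
  x = -4: f_y(-4, y) = 3*y**2 + 26*y + 33; no integer root y with |y| ≤ 4.
  x = -3: f_y(-3, y) = 3*y**2 + 24*y + 37; no integer root y with |y| ≤ 4.
  x = -2: f_y(-2, y) = 3*y**2 + 22*y + 37; no integer root y with |y| ≤ 4.
  x = -1: f_y(-1, y) = 3*y**2 + 20*y + 33; vanishes at y ∈ {-3}. (-1, -3): f_x = 0, f = 0 — SINGULAR.
  x = 0: f_y(0, y) = 3*y**2 + 18*y + 25; no integer root y with |y| ≤ 4.
  x = 1: f_y(1, y) = 3*y**2 + 16*y + 13; vanishes at y ∈ {-1}. (1, -1): f_x = -56 ≠ 0.
  x = 2: f_y(2, y) = 3*y**2 + 14*y - 3; no integer root y with |y| ≤ 4.
  x = 3: f_y(3, y) = 3*y**2 + 12*y - 23; no integer root y with |y| ≤ 4.
  x = 4: f_y(4, y) = 3*y**2 + 10*y - 47; no integer root y with |y| ≤ 4.
Only singular point on the grid: (-1, -3).
Classify: substitute x = -1 + u, y = -3 + v and expand: f = -3*u**3 - 2*u**2*v - u*v**2 + v**3 + v**2.
No constant or linear terms (consistent with a singular point). Quadratic part: v**2. Cubic part: -3*u**3 - 2*u**2*v - u*v**2 + v**3.
The quadratic part v**2 is a perfect square, so there is a single (double) tangent line v = 0, i.e. y = -3. Restricting the cubic part to that line (v = 0) leaves -3*u**3 ≠ 0, so f is not divisible by v and the branch is v² ≈ 3*u**3 to lowest order — this is a cusp.
Classification: cusp.


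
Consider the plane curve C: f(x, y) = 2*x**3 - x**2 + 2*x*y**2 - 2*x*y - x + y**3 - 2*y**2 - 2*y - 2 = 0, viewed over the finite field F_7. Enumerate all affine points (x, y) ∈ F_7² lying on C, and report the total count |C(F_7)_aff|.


Affine F_7-points: {(0, 5), (2, 3), (5, 5), (6, 1), (6, 5)}; count = 5.

For each of the 49 pairs (x, y) ∈ F_7², evaluate f(x, y) mod 7. Record the zeros.
  x = 0: [0↦5, 1↦2, 2↦1, 3↦1, 4↦1, 5↦0, 6↦4]  zeros at y ∈ {5}
  x = 1: [0↦5, 1↦2, 2↦5, 3↦6, 4↦4, 5↦5, 6↦1]  zeros at y ∈ ∅
  x = 2: [0↦1, 1↦5, 2↦5, 3↦0, 4↦3, 5↦6, 6↦1]  zeros at y ∈ {3}
  x = 3: [0↦5, 1↦2, 2↦6, 3↦2, 4↦3, 5↦1, 6↦2]  zeros at y ∈ ∅
  x = 4: [0↦1, 1↦5, 2↦6, 3↦3, 4↦2, 5↦2, 6↦2]  zeros at y ∈ ∅
  x = 5: [0↦1, 1↦5, 2↦3, 3↦1, 4↦5, 5↦0, 6↦6]  zeros at y ∈ {5}
  x = 6: [0↦3, 1↦0, 2↦2, 3↦1, 4↦3, 5↦0, 6↦5]  zeros at y ∈ {1, 5}
Collecting zeros: affine points = {(0, 5), (2, 3), (5, 5), (6, 1), (6, 5)}.
Total count |C(F_7)_aff| = 5.


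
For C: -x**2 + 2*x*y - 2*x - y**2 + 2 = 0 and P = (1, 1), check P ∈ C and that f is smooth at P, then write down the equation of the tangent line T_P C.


Tangent line at P: 2 - 2*x = 0.

Step 1: f(1, 1) = 0, so P lies on C.
Step 2: partial derivatives
  f_x(x, y) = -2*x + 2*y - 2, f_y(x, y) = 2*x - 2*y.
  f_x(P) = -2, f_y(P) = 0 (gradient nonzero, so P is smooth).
Step 3: tangent line at P: -2·(x − 1) + 0·(y − 1) = 0.
Expanding: 2 - 2*x = 0.


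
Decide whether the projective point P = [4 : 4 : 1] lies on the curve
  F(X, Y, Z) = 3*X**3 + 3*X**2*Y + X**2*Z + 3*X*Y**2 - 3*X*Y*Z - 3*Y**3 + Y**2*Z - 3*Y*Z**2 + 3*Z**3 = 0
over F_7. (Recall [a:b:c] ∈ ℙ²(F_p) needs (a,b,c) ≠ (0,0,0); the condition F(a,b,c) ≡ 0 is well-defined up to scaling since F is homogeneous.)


F(4,4,1) ≡ 2 (mod 7); P is NOT on the curve.

Evaluate F(4, 4, 1) term-by-term (mod 7).
  3*X**3 ↦ 3·64·1·1 = 192
  3*X**2*Y ↦ 3·16·4·1 = 192
  X**2*Z ↦ 1·16·1·1 = 16
  3*X*Y**2 ↦ 3·4·16·1 = 192
  -3*X*Y*Z ↦ -3·4·4·1 = -48
  -3*Y**3 ↦ -3·1·64·1 = -192
  Y**2*Z ↦ 1·1·16·1 = 16
  -3*Y*Z**2 ↦ -3·1·4·1 = -12
  3*Z**3 ↦ 3·1·1·1 = 3
Sum: F(4, 4, 1) = (192) + (192) + (16) + (192) + (-48) + (-192) + (16) + (-12) + (3) = 359.
Reducing mod 7: 359 ≡ 2 (mod 7).
Since F(a, b, c) ≡ 2 ≠ 0 (mod 7), P does NOT lie on the curve.


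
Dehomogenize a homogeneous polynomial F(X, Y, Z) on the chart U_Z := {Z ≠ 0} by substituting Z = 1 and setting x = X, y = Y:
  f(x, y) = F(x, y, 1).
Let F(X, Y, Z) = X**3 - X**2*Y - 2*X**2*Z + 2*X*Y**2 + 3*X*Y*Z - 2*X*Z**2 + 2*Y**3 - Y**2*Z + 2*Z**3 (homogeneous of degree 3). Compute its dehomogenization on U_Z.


f(x, y) = x**3 - x**2*y - 2*x**2 + 2*x*y**2 + 3*x*y - 2*x + 2*y**3 - y**2 + 2

On U_Z we set Z = 1. Each monomial c·X^i·Y^j·Z^k in F becomes c·x^i·y^j·1^k = c·x^i·y^j.
Substituting Z = 1: F(X, Y, 1) = x**3 - x**2*y - 2*x**2 + 2*x*y**2 + 3*x*y - 2*x + 2*y**3 - y**2 + 2.
Note: deg(f) ≤ deg(F) = 3; strict inequality happens when F is divisible by Z (lost terms).


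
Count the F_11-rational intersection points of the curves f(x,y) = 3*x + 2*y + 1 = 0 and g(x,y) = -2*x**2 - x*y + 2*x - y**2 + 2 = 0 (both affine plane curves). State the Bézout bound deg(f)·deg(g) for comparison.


Common zeros: {(1, 9)}; count = 1; Bézout bound = 2.

deg(f) = 1, deg(g) = 2, so Bézout bound = 2.
Scan x ∈ F_11. For each x, list the y ∈ F_11 with f(x, y) ≡ 0 and those with g(x, y) ≡ 0 (mod 11); the common zeros in that column are the intersection.
  x = 0: f ≡ 0 at y ∈ {5}; g ≡ 0 at y ∈ ∅; common: ∅.
  x = 1: f ≡ 0 at y ∈ {9}; g ≡ 0 at y ∈ {1, 9}; common: {9}.
  x = 2: f ≡ 0 at y ∈ {2}; g ≡ 0 at y ∈ ∅; common: ∅.
  x = 3: f ≡ 0 at y ∈ {6}; g ≡ 0 at y ∈ ∅; common: ∅.
  x = 4: f ≡ 0 at y ∈ {10}; g ≡ 0 at y ∈ {0, 7}; common: ∅.
  x = 5: f ≡ 0 at y ∈ {3}; g ≡ 0 at y ∈ {1, 5}; common: ∅.
  x = 6: f ≡ 0 at y ∈ {7}; g ≡ 0 at y ∈ ∅; common: ∅.
  x = 7: f ≡ 0 at y ∈ {0}; g ≡ 0 at y ∈ ∅; common: ∅.
  x = 8: f ≡ 0 at y ∈ {4}; g ≡ 0 at y ∈ {0, 3}; common: ∅.
  x = 9: f ≡ 0 at y ∈ {8}; g ≡ 0 at y ∈ ∅; common: ∅.
  x = 10: f ≡ 0 at y ∈ {1}; g ≡ 0 at y ∈ {5, 7}; common: ∅.
Collecting: common zeros = {(1, 9)}, so the count is 1.
Comparison with the Bézout bound: 1 ≤ 2 = deg(f)·deg(g), as expected for curves with no common component (the affine F_11-count falls short of the bound because intersections may lie at infinity, over extension fields, or carry multiplicity).


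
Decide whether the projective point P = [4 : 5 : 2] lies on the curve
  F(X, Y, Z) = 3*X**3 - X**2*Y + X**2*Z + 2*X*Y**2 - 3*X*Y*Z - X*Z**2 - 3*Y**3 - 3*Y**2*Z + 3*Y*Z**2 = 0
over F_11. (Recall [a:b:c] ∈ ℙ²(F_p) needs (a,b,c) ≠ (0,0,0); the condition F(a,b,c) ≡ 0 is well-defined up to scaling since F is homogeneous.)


F(4,5,2) ≡ 7 (mod 11); P is NOT on the curve.

Evaluate F(4, 5, 2) term-by-term (mod 11).
  3*X**3 ↦ 3·64·1·1 = 192
  -X**2*Y ↦ -1·16·5·1 = -80
  X**2*Z ↦ 1·16·1·2 = 32
  2*X*Y**2 ↦ 2·4·25·1 = 200
  -3*X*Y*Z ↦ -3·4·5·2 = -120
  -X*Z**2 ↦ -1·4·1·4 = -16
  -3*Y**3 ↦ -3·1·125·1 = -375
  -3*Y**2*Z ↦ -3·1·25·2 = -150
  3*Y*Z**2 ↦ 3·1·5·4 = 60
Sum: F(4, 5, 2) = (192) + (-80) + (32) + (200) + (-120) + (-16) + (-375) + (-150) + (60) = -257.
Reducing mod 11: -257 ≡ 7 (mod 11).
Since F(a, b, c) ≡ 7 ≠ 0 (mod 11), P does NOT lie on the curve.


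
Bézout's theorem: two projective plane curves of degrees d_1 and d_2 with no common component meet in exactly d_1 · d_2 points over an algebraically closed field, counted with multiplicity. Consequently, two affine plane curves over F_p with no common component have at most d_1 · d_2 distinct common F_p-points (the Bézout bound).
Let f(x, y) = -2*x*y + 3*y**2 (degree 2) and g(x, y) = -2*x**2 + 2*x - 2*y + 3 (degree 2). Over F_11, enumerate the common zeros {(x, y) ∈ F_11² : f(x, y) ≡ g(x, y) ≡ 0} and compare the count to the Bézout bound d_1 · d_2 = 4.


Common zeros: {(2, 5)}; count = 1; Bézout bound = 4.

deg(f) = 2, deg(g) = 2, so Bézout bound = 4.
Scan x ∈ F_11. For each x, list the y ∈ F_11 with f(x, y) ≡ 0 and those with g(x, y) ≡ 0 (mod 11); the common zeros in that column are the intersection.
  x = 0: f ≡ 0 at y ∈ {0}; g ≡ 0 at y ∈ {7}; common: ∅.
  x = 1: f ≡ 0 at y ∈ {0, 8}; g ≡ 0 at y ∈ {7}; common: ∅.
  x = 2: f ≡ 0 at y ∈ {0, 5}; g ≡ 0 at y ∈ {5}; common: {5}.
  x = 3: f ≡ 0 at y ∈ {0, 2}; g ≡ 0 at y ∈ {1}; common: ∅.
  x = 4: f ≡ 0 at y ∈ {0, 10}; g ≡ 0 at y ∈ {6}; common: ∅.
  x = 5: f ≡ 0 at y ∈ {0, 7}; g ≡ 0 at y ∈ {9}; common: ∅.
  x = 6: f ≡ 0 at y ∈ {0, 4}; g ≡ 0 at y ∈ {10}; common: ∅.
  x = 7: f ≡ 0 at y ∈ {0, 1}; g ≡ 0 at y ∈ {9}; common: ∅.
  x = 8: f ≡ 0 at y ∈ {0, 9}; g ≡ 0 at y ∈ {6}; common: ∅.
  x = 9: f ≡ 0 at y ∈ {0, 6}; g ≡ 0 at y ∈ {1}; common: ∅.
  x = 10: f ≡ 0 at y ∈ {0, 3}; g ≡ 0 at y ∈ {5}; common: ∅.
Collecting: common zeros = {(2, 5)}, so the count is 1.
Comparison with the Bézout bound: 1 ≤ 4 = deg(f)·deg(g), as expected for curves with no common component (the affine F_11-count falls short of the bound because intersections may lie at infinity, over extension fields, or carry multiplicity).


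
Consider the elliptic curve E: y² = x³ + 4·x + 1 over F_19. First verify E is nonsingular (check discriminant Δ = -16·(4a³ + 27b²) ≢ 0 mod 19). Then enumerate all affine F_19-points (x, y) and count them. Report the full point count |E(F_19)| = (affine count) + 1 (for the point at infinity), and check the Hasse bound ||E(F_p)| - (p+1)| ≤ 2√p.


Affine points = {(0, 1), (0, 18), (1, 5), (1, 14), (2, 6), (2, 13), (4, 9), (4, 10), (7, 7), (7, 12), (9, 5), (9, 14), (15, 4), (15, 15), (16, 0), (17, 2), (17, 17)}; affine count = 17; |E(F_19)| = 18.

Discriminant check: Δ ∝ 4a³ + 27b² = 4·4³ + 27·1² = 4·64 + 27·1 ≡ 17 (mod 19). Nonzero ⇒ E is nonsingular.
For each x ∈ F_19, compute rhs = x³ + 4·x + 1 mod 19, then count y ∈ F_19 with y² ≡ rhs.
  x = 0: rhs = 1, matching y values: 1, 18 (2 points).
  x = 1: rhs = 6, matching y values: 5, 14 (2 points).
  x = 2: rhs = 17, matching y values: 6, 13 (2 points).
  x = 3: rhs = 2, matching y values: none (0 points).
  x = 4: rhs = 5, matching y values: 9, 10 (2 points).
  x = 5: rhs = 13, matching y values: none (0 points).
  x = 6: rhs = 13, matching y values: none (0 points).
  x = 7: rhs = 11, matching y values: 7, 12 (2 points).
  x = 8: rhs = 13, matching y values: none (0 points).
  x = 9: rhs = 6, matching y values: 5, 14 (2 points).
  x = 10: rhs = 15, matching y values: none (0 points).
  x = 11: rhs = 8, matching y values: none (0 points).
  x = 12: rhs = 10, matching y values: none (0 points).
  x = 13: rhs = 8, matching y values: none (0 points).
  x = 14: rhs = 8, matching y values: none (0 points).
  x = 15: rhs = 16, matching y values: 4, 15 (2 points).
  x = 16: rhs = 0, matching y values: 0 (1 points).
  x = 17: rhs = 4, matching y values: 2, 17 (2 points).
  x = 18: rhs = 15, matching y values: none (0 points).
Total affine count: 17.
Full point count |E(F_19)| = 17 + 1 = 18.
Hasse bound: |18 − (19+1)| = |-2| = 2 ≤ 2√19 ≈ 8.7178 ✓.


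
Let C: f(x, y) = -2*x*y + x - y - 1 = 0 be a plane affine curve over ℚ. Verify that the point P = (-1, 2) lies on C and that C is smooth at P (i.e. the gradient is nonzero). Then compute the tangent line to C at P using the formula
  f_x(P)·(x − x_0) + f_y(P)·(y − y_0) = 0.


Tangent line at P: -3*x + y - 5 = 0.

Step 1: f(-1, 2) = 0, so P lies on C.
Step 2: partial derivatives
  f_x(x, y) = 1 - 2*y, f_y(x, y) = -2*x - 1.
  f_x(P) = -3, f_y(P) = 1 (gradient nonzero, so P is smooth).
Step 3: tangent line at P: -3·(x − -1) + 1·(y − 2) = 0.
Expanding: -3*x + y - 5 = 0.


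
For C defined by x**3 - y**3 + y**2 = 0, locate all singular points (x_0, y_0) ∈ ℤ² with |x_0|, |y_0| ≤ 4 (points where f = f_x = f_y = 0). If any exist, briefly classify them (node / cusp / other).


Singular points: {(0, 0)}; classification: cusp.

Compute partial derivatives:
  f_x = 3*x**2.
  f_y = -3*y**2 + 2*y.
Scan x_0 ∈ {−4, ..., 4}. For each x_0, f_y(x_0, y) is a polynomial in y; find its integer roots y ∈ {−4, ..., 4}, then test f_x and f at those candidates.
  x = -4: f_y(-4, y) = -3*y**2 + 2*y; vanishes at y ∈ {0}. (-4, 0): f_x = 48 ≠ 0.
  x = -3: f_y(-3, y) = -3*y**2 + 2*y; vanishes at y ∈ {0}. (-3, 0): f_x = 27 ≠ 0.
  x = -2: f_y(-2, y) = -3*y**2 + 2*y; vanishes at y ∈ {0}. (-2, 0): f_x = 12 ≠ 0.
  x = -1: f_y(-1, y) = -3*y**2 + 2*y; vanishes at y ∈ {0}. (-1, 0): f_x = 3 ≠ 0.
  x = 0: f_y(0, y) = -3*y**2 + 2*y; vanishes at y ∈ {0}. (0, 0): f_x = 0, f = 0 — SINGULAR.
  x = 1: f_y(1, y) = -3*y**2 + 2*y; vanishes at y ∈ {0}. (1, 0): f_x = 3 ≠ 0.
  x = 2: f_y(2, y) = -3*y**2 + 2*y; vanishes at y ∈ {0}. (2, 0): f_x = 12 ≠ 0.
  x = 3: f_y(3, y) = -3*y**2 + 2*y; vanishes at y ∈ {0}. (3, 0): f_x = 27 ≠ 0.
  x = 4: f_y(4, y) = -3*y**2 + 2*y; vanishes at y ∈ {0}. (4, 0): f_x = 48 ≠ 0.
Only singular point on the grid: (0, 0).
Classify: substitute x = 0 + u, y = 0 + v and expand: f = u**3 - v**3 + v**2.
No constant or linear terms (consistent with a singular point). Quadratic part: v**2. Cubic part: u**3 - v**3.
The quadratic part v**2 is a perfect square, so there is a single (double) tangent line v = 0, i.e. y = 0. Restricting the cubic part to that line (v = 0) leaves u**3 ≠ 0, so f is not divisible by v and the branch is v² ≈ -u**3 to lowest order — this is a cusp.
Classification: cusp.


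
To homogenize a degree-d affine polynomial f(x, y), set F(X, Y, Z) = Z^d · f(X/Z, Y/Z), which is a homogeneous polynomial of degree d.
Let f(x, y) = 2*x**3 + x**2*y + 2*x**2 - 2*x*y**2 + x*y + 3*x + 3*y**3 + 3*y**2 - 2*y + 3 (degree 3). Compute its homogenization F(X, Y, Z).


F(X, Y, Z) = 2*X**3 + X**2*Y + 2*X**2*Z - 2*X*Y**2 + X*Y*Z + 3*X*Z**2 + 3*Y**3 + 3*Y**2*Z - 2*Y*Z**2 + 3*Z**3

deg(f) = 3.
Substitute x = X/Z, y = Y/Z into f, then multiply by Z^3.
  monomial 2·x^3·y^0 ↦ 2·X^3·Y^0·Z^0.
  monomial 1·x^2·y^1 ↦ 1·X^2·Y^1·Z^0.
  monomial 2·x^2·y^0 ↦ 2·X^2·Y^0·Z^1.
  monomial -2·x^1·y^2 ↦ -2·X^1·Y^2·Z^0.
  monomial 1·x^1·y^1 ↦ 1·X^1·Y^1·Z^1.
  monomial 3·x^1·y^0 ↦ 3·X^1·Y^0·Z^2.
  monomial 3·x^0·y^3 ↦ 3·X^0·Y^3·Z^0.
  monomial 3·x^0·y^2 ↦ 3·X^0·Y^2·Z^1.
  monomial -2·x^0·y^1 ↦ -2·X^0·Y^1·Z^2.
  monomial 3·x^0·y^0 ↦ 3·X^0·Y^0·Z^3.
Collecting: F(X, Y, Z) = 2*X**3 + X**2*Y + 2*X**2*Z - 2*X*Y**2 + X*Y*Z + 3*X*Z**2 + 3*Y**3 + 3*Y**2*Z - 2*Y*Z**2 + 3*Z**3.


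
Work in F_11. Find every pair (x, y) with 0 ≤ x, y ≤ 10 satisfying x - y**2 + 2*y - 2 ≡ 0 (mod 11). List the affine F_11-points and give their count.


Affine F_11-points: {(1, 1), (2, 0), (2, 2), (4, 6), (4, 7), (5, 3), (5, 10), (6, 5), (6, 8), (10, 4), (10, 9)}; count = 11.

For each of the 121 pairs (x, y) ∈ F_11², evaluate f(x, y) mod 11. Record the zeros.
  x = 0: [0↦9, 1↦10, 2↦9, 3↦6, 4↦1, 5↦5, 6↦7, 7↦7, 8↦5, 9↦1, 10↦6]  zeros at y ∈ ∅
  x = 1: [0↦10, 1↦0, 2↦10, 3↦7, 4↦2, 5↦6, 6↦8, 7↦8, 8↦6, 9↦2, 10↦7]  zeros at y ∈ {1}
  x = 2: [0↦0, 1↦1, 2↦0, 3↦8, 4↦3, 5↦7, 6↦9, 7↦9, 8↦7, 9↦3, 10↦8]  zeros at y ∈ {0, 2}
  x = 3: [0↦1, 1↦2, 2↦1, 3↦9, 4↦4, 5↦8, 6↦10, 7↦10, 8↦8, 9↦4, 10↦9]  zeros at y ∈ ∅
  x = 4: [0↦2, 1↦3, 2↦2, 3↦10, 4↦5, 5↦9, 6↦0, 7↦0, 8↦9, 9↦5, 10↦10]  zeros at y ∈ {6, 7}
  x = 5: [0↦3, 1↦4, 2↦3, 3↦0, 4↦6, 5↦10, 6↦1, 7↦1, 8↦10, 9↦6, 10↦0]  zeros at y ∈ {3, 10}
  x = 6: [0↦4, 1↦5, 2↦4, 3↦1, 4↦7, 5↦0, 6↦2, 7↦2, 8↦0, 9↦7, 10↦1]  zeros at y ∈ {5, 8}
  x = 7: [0↦5, 1↦6, 2↦5, 3↦2, 4↦8, 5↦1, 6↦3, 7↦3, 8↦1, 9↦8, 10↦2]  zeros at y ∈ ∅
  x = 8: [0↦6, 1↦7, 2↦6, 3↦3, 4↦9, 5↦2, 6↦4, 7↦4, 8↦2, 9↦9, 10↦3]  zeros at y ∈ ∅
  x = 9: [0↦7, 1↦8, 2↦7, 3↦4, 4↦10, 5↦3, 6↦5, 7↦5, 8↦3, 9↦10, 10↦4]  zeros at y ∈ ∅
  x = 10: [0↦8, 1↦9, 2↦8, 3↦5, 4↦0, 5↦4, 6↦6, 7↦6, 8↦4, 9↦0, 10↦5]  zeros at y ∈ {4, 9}
Collecting zeros: affine points = {(1, 1), (2, 0), (2, 2), (4, 6), (4, 7), (5, 3), (5, 10), (6, 5), (6, 8), (10, 4), (10, 9)}.
Total count |C(F_11)_aff| = 11.


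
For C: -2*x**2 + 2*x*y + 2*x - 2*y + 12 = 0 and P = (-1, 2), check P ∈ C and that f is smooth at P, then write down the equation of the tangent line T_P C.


Tangent line at P: 10*x - 4*y + 18 = 0.

Step 1: f(-1, 2) = 0, so P lies on C.
Step 2: partial derivatives
  f_x(x, y) = -4*x + 2*y + 2, f_y(x, y) = 2*x - 2.
  f_x(P) = 10, f_y(P) = -4 (gradient nonzero, so P is smooth).
Step 3: tangent line at P: 10·(x − -1) + -4·(y − 2) = 0.
Expanding: 10*x - 4*y + 18 = 0.


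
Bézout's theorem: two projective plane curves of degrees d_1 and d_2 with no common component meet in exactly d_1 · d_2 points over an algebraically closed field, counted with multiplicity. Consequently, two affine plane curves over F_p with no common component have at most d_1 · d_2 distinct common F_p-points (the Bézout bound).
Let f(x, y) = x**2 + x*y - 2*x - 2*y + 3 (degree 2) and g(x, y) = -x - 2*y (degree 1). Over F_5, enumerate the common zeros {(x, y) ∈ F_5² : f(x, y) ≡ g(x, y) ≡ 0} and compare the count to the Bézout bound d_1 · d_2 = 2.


Common zeros: {(1, 2)}; count = 1; Bézout bound = 2.

deg(f) = 2, deg(g) = 1, so Bézout bound = 2.
Scan x ∈ F_5. For each x, list the y ∈ F_5 with f(x, y) ≡ 0 and those with g(x, y) ≡ 0 (mod 5); the common zeros in that column are the intersection.
  x = 0: f ≡ 0 at y ∈ {4}; g ≡ 0 at y ∈ {0}; common: ∅.
  x = 1: f ≡ 0 at y ∈ {2}; g ≡ 0 at y ∈ {2}; common: {2}.
  x = 2: f ≡ 0 at y ∈ ∅; g ≡ 0 at y ∈ {4}; common: ∅.
  x = 3: f ≡ 0 at y ∈ {4}; g ≡ 0 at y ∈ {1}; common: ∅.
  x = 4: f ≡ 0 at y ∈ {2}; g ≡ 0 at y ∈ {3}; common: ∅.
Collecting: common zeros = {(1, 2)}, so the count is 1.
Comparison with the Bézout bound: 1 ≤ 2 = deg(f)·deg(g), as expected for curves with no common component (the affine F_5-count falls short of the bound because intersections may lie at infinity, over extension fields, or carry multiplicity).


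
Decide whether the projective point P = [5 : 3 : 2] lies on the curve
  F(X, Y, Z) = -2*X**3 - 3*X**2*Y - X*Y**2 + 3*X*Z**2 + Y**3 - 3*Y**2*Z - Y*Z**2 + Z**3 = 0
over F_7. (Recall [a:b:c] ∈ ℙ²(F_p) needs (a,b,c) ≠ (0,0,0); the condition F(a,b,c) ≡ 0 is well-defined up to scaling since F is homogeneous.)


F(5,3,2) ≡ 6 (mod 7); P is NOT on the curve.

Evaluate F(5, 3, 2) term-by-term (mod 7).
  -2*X**3 ↦ -2·125·1·1 = -250
  -3*X**2*Y ↦ -3·25·3·1 = -225
  -X*Y**2 ↦ -1·5·9·1 = -45
  3*X*Z**2 ↦ 3·5·1·4 = 60
  Y**3 ↦ 1·1·27·1 = 27
  -3*Y**2*Z ↦ -3·1·9·2 = -54
  -Y*Z**2 ↦ -1·1·3·4 = -12
  Z**3 ↦ 1·1·1·8 = 8
Sum: F(5, 3, 2) = (-250) + (-225) + (-45) + (60) + (27) + (-54) + (-12) + (8) = -491.
Reducing mod 7: -491 ≡ 6 (mod 7).
Since F(a, b, c) ≡ 6 ≠ 0 (mod 7), P does NOT lie on the curve.


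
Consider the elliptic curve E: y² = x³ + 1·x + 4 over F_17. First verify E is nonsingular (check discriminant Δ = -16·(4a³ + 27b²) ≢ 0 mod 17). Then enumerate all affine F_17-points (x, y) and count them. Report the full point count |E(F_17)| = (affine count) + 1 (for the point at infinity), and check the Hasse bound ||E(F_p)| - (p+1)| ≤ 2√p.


Affine points = {(0, 2), (0, 15), (3, 0), (4, 2), (4, 15), (5, 7), (5, 10), (13, 2), (13, 15), (14, 5), (14, 12), (16, 6), (16, 11)}; affine count = 13; |E(F_17)| = 14.

Discriminant check: Δ ∝ 4a³ + 27b² = 4·1³ + 27·4² = 4·1 + 27·16 ≡ 11 (mod 17). Nonzero ⇒ E is nonsingular.
For each x ∈ F_17, compute rhs = x³ + 1·x + 4 mod 17, then count y ∈ F_17 with y² ≡ rhs.
  x = 0: rhs = 4, matching y values: 2, 15 (2 points).
  x = 1: rhs = 6, matching y values: none (0 points).
  x = 2: rhs = 14, matching y values: none (0 points).
  x = 3: rhs = 0, matching y values: 0 (1 points).
  x = 4: rhs = 4, matching y values: 2, 15 (2 points).
  x = 5: rhs = 15, matching y values: 7, 10 (2 points).
  x = 6: rhs = 5, matching y values: none (0 points).
  x = 7: rhs = 14, matching y values: none (0 points).
  x = 8: rhs = 14, matching y values: none (0 points).
  x = 9: rhs = 11, matching y values: none (0 points).
  x = 10: rhs = 11, matching y values: none (0 points).
  x = 11: rhs = 3, matching y values: none (0 points).
  x = 12: rhs = 10, matching y values: none (0 points).
  x = 13: rhs = 4, matching y values: 2, 15 (2 points).
  x = 14: rhs = 8, matching y values: 5, 12 (2 points).
  x = 15: rhs = 11, matching y values: none (0 points).
  x = 16: rhs = 2, matching y values: 6, 11 (2 points).
Total affine count: 13.
Full point count |E(F_17)| = 13 + 1 = 14.
Hasse bound: |14 − (17+1)| = |-4| = 4 ≤ 2√17 ≈ 8.2462 ✓.


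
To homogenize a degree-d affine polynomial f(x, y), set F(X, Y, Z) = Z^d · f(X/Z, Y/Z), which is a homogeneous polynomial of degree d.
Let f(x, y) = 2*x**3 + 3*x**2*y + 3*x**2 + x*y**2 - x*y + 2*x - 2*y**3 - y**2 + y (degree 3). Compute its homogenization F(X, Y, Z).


F(X, Y, Z) = 2*X**3 + 3*X**2*Y + 3*X**2*Z + X*Y**2 - X*Y*Z + 2*X*Z**2 - 2*Y**3 - Y**2*Z + Y*Z**2

deg(f) = 3.
Substitute x = X/Z, y = Y/Z into f, then multiply by Z^3.
  monomial 2·x^3·y^0 ↦ 2·X^3·Y^0·Z^0.
  monomial 3·x^2·y^1 ↦ 3·X^2·Y^1·Z^0.
  monomial 3·x^2·y^0 ↦ 3·X^2·Y^0·Z^1.
  monomial 1·x^1·y^2 ↦ 1·X^1·Y^2·Z^0.
  monomial -1·x^1·y^1 ↦ -1·X^1·Y^1·Z^1.
  monomial 2·x^1·y^0 ↦ 2·X^1·Y^0·Z^2.
  monomial -2·x^0·y^3 ↦ -2·X^0·Y^3·Z^0.
  monomial -1·x^0·y^2 ↦ -1·X^0·Y^2·Z^1.
  monomial 1·x^0·y^1 ↦ 1·X^0·Y^1·Z^2.
Collecting: F(X, Y, Z) = 2*X**3 + 3*X**2*Y + 3*X**2*Z + X*Y**2 - X*Y*Z + 2*X*Z**2 - 2*Y**3 - Y**2*Z + Y*Z**2.


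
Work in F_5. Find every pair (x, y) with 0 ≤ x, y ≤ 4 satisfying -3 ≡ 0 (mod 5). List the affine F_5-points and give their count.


Affine F_5-points: ∅; count = 0.

For each of the 25 pairs (x, y) ∈ F_5², evaluate f(x, y) mod 5. Record the zeros.
  x = 0: [0↦2, 1↦2, 2↦2, 3↦2, 4↦2]  zeros at y ∈ ∅
  x = 1: [0↦2, 1↦2, 2↦2, 3↦2, 4↦2]  zeros at y ∈ ∅
  x = 2: [0↦2, 1↦2, 2↦2, 3↦2, 4↦2]  zeros at y ∈ ∅
  x = 3: [0↦2, 1↦2, 2↦2, 3↦2, 4↦2]  zeros at y ∈ ∅
  x = 4: [0↦2, 1↦2, 2↦2, 3↦2, 4↦2]  zeros at y ∈ ∅
Collecting zeros: affine points = ∅.
Total count |C(F_5)_aff| = 0.


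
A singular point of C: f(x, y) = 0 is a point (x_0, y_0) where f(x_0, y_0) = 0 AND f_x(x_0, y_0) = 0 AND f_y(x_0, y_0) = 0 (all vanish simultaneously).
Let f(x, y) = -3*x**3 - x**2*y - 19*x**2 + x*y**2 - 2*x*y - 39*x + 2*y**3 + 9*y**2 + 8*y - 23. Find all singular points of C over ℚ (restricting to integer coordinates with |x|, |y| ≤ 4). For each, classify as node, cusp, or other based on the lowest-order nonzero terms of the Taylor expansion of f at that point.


Singular points: {(-2, -1)}; classification: cusp.

Compute partial derivatives:
  f_x = -9*x**2 - 2*x*y - 38*x + y**2 - 2*y - 39.
  f_y = -x**2 + 2*x*y - 2*x + 6*y**2 + 18*y + 8.
Scan x_0 ∈ {−4, ..., 4}. For each x_0, f_y(x_0, y) is a polynomial in y; find its integer roots y ∈ {−4, ..., 4}, then test f_x and f at those candidates.
  x = -4: f_y(-4, y) = 6*y**2 + 10*y; vanishes at y ∈ {0}. (-4, 0): f_x = -31 ≠ 0.
  x = -3: f_y(-3, y) = 6*y**2 + 12*y + 5; no integer root y with |y| ≤ 4.
  x = -2: f_y(-2, y) = 6*y**2 + 14*y + 8; vanishes at y ∈ {-1}. (-2, -1): f_x = 0, f = 0 — SINGULAR.
  x = -1: f_y(-1, y) = 6*y**2 + 16*y + 9; no integer root y with |y| ≤ 4.
  x = 0: f_y(0, y) = 6*y**2 + 18*y + 8; no integer root y with |y| ≤ 4.
  x = 1: f_y(1, y) = 6*y**2 + 20*y + 5; no integer root y with |y| ≤ 4.
  x = 2: f_y(2, y) = 6*y**2 + 22*y; vanishes at y ∈ {0}. (2, 0): f_x = -151 ≠ 0.
  x = 3: f_y(3, y) = 6*y**2 + 24*y - 7; no integer root y with |y| ≤ 4.
  x = 4: f_y(4, y) = 6*y**2 + 26*y - 16; no integer root y with |y| ≤ 4.
Only singular point on the grid: (-2, -1).
Classify: substitute x = -2 + u, y = -1 + v and expand: f = -3*u**3 - u**2*v + u*v**2 + 2*v**3 + v**2.
No constant or linear terms (consistent with a singular point). Quadratic part: v**2. Cubic part: -3*u**3 - u**2*v + u*v**2 + 2*v**3.
The quadratic part v**2 is a perfect square, so there is a single (double) tangent line v = 0, i.e. y = -1. Restricting the cubic part to that line (v = 0) leaves -3*u**3 ≠ 0, so f is not divisible by v and the branch is v² ≈ 3*u**3 to lowest order — this is a cusp.
Classification: cusp.


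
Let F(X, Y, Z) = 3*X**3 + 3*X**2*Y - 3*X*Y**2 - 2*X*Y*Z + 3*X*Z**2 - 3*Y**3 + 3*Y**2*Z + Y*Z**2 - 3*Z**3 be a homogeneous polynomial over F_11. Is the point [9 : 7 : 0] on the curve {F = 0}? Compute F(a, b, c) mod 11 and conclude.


F(9,7,0) ≡ 7 (mod 11); P is NOT on the curve.

Evaluate F(9, 7, 0) term-by-term (mod 11).
  3*X**3 ↦ 3·729·1·1 = 2187
  3*X**2*Y ↦ 3·81·7·1 = 1701
  -3*X*Y**2 ↦ -3·9·49·1 = -1323
  -2*X*Y*Z ↦ -2·9·7·0 = 0
  3*X*Z**2 ↦ 3·9·1·0 = 0
  -3*Y**3 ↦ -3·1·343·1 = -1029
  3*Y**2*Z ↦ 3·1·49·0 = 0
  Y*Z**2 ↦ 1·1·7·0 = 0
  -3*Z**3 ↦ -3·1·1·0 = 0
Sum: F(9, 7, 0) = (2187) + (1701) + (-1323) + (0) + (0) + (-1029) + (0) + (0) + (0) = 1536.
Reducing mod 11: 1536 ≡ 7 (mod 11).
Since F(a, b, c) ≡ 7 ≠ 0 (mod 11), P does NOT lie on the curve.


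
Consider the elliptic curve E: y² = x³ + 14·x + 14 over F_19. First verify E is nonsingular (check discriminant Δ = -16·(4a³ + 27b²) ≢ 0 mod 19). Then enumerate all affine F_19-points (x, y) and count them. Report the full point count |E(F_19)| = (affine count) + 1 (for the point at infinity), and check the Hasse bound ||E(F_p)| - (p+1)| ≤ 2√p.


Affine points = {(3, 8), (3, 11), (4, 1), (4, 18), (5, 0), (8, 7), (8, 12), (11, 6), (11, 13), (14, 3), (14, 16), (17, 4), (17, 15)}; affine count = 13; |E(F_19)| = 14.

Discriminant check: Δ ∝ 4a³ + 27b² = 4·14³ + 27·14² = 4·2744 + 27·196 ≡ 4 (mod 19). Nonzero ⇒ E is nonsingular.
For each x ∈ F_19, compute rhs = x³ + 14·x + 14 mod 19, then count y ∈ F_19 with y² ≡ rhs.
  x = 0: rhs = 14, matching y values: none (0 points).
  x = 1: rhs = 10, matching y values: none (0 points).
  x = 2: rhs = 12, matching y values: none (0 points).
  x = 3: rhs = 7, matching y values: 8, 11 (2 points).
  x = 4: rhs = 1, matching y values: 1, 18 (2 points).
  x = 5: rhs = 0, matching y values: 0 (1 points).
  x = 6: rhs = 10, matching y values: none (0 points).
  x = 7: rhs = 18, matching y values: none (0 points).
  x = 8: rhs = 11, matching y values: 7, 12 (2 points).
  x = 9: rhs = 14, matching y values: none (0 points).
  x = 10: rhs = 14, matching y values: none (0 points).
  x = 11: rhs = 17, matching y values: 6, 13 (2 points).
  x = 12: rhs = 10, matching y values: none (0 points).
  x = 13: rhs = 18, matching y values: none (0 points).
  x = 14: rhs = 9, matching y values: 3, 16 (2 points).
  x = 15: rhs = 8, matching y values: none (0 points).
  x = 16: rhs = 2, matching y values: none (0 points).
  x = 17: rhs = 16, matching y values: 4, 15 (2 points).
  x = 18: rhs = 18, matching y values: none (0 points).
Total affine count: 13.
Full point count |E(F_19)| = 13 + 1 = 14.
Hasse bound: |14 − (19+1)| = |-6| = 6 ≤ 2√19 ≈ 8.7178 ✓.


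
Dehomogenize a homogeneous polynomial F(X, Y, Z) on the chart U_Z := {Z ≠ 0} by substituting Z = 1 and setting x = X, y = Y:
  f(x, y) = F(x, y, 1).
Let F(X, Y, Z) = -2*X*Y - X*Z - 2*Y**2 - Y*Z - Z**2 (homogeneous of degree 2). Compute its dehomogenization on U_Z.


f(x, y) = -2*x*y - x - 2*y**2 - y - 1

On U_Z we set Z = 1. Each monomial c·X^i·Y^j·Z^k in F becomes c·x^i·y^j·1^k = c·x^i·y^j.
Substituting Z = 1: F(X, Y, 1) = -2*x*y - x - 2*y**2 - y - 1.
Note: deg(f) ≤ deg(F) = 2; strict inequality happens when F is divisible by Z (lost terms).


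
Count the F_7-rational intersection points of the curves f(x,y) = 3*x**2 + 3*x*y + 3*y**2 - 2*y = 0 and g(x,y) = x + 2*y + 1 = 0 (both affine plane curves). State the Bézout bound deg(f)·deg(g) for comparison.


Common zeros: {(0, 3), (5, 4)}; count = 2; Bézout bound = 2.

deg(f) = 2, deg(g) = 1, so Bézout bound = 2.
Scan x ∈ F_7. For each x, list the y ∈ F_7 with f(x, y) ≡ 0 and those with g(x, y) ≡ 0 (mod 7); the common zeros in that column are the intersection.
  x = 0: f ≡ 0 at y ∈ {0, 3}; g ≡ 0 at y ∈ {3}; common: {3}.
  x = 1: f ≡ 0 at y ∈ {1}; g ≡ 0 at y ∈ {6}; common: ∅.
  x = 2: f ≡ 0 at y ∈ ∅; g ≡ 0 at y ∈ {2}; common: ∅.
  x = 3: f ≡ 0 at y ∈ ∅; g ≡ 0 at y ∈ {5}; common: ∅.
  x = 4: f ≡ 0 at y ∈ {3}; g ≡ 0 at y ∈ {1}; common: ∅.
  x = 5: f ≡ 0 at y ∈ {1, 4}; g ≡ 0 at y ∈ {4}; common: {4}.
  x = 6: f ≡ 0 at y ∈ ∅; g ≡ 0 at y ∈ {0}; common: ∅.
Collecting: common zeros = {(0, 3), (5, 4)}, so the count is 2.
Comparison with the Bézout bound: 2 ≤ 2 = deg(f)·deg(g), as expected for curves with no common component (the bound is attained).


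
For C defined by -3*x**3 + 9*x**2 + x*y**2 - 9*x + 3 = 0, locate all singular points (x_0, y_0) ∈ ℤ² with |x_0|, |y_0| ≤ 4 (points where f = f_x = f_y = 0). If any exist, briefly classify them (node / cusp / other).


Singular points: {(1, 0)}; classification: cusp.

Compute partial derivatives:
  f_x = -9*x**2 + 18*x + y**2 - 9.
  f_y = 2*x*y.
Scan x_0 ∈ {−4, ..., 4}. For each x_0, f_y(x_0, y) is a polynomial in y; find its integer roots y ∈ {−4, ..., 4}, then test f_x and f at those candidates.
  x = -4: f_y(-4, y) = -8*y; vanishes at y ∈ {0}. (-4, 0): f_x = -225 ≠ 0.
  x = -3: f_y(-3, y) = -6*y; vanishes at y ∈ {0}. (-3, 0): f_x = -144 ≠ 0.
  x = -2: f_y(-2, y) = -4*y; vanishes at y ∈ {0}. (-2, 0): f_x = -81 ≠ 0.
  x = -1: f_y(-1, y) = -2*y; vanishes at y ∈ {0}. (-1, 0): f_x = -36 ≠ 0.
  x = 0: f_y(0, y) = 0; vanishes at y ∈ {-4, -3, -2, -1, 0, 1, 2, 3, 4}. (0, -4): f_x = 7 ≠ 0; (0, -3): f_x = 0 but f = 3 ≠ 0; (0, -2): f_x = -5 ≠ 0; (0, -1): f_x = -8 ≠ 0; (0, 0): f_x = -9 ≠ 0; (0, 1): f_x = -8 ≠ 0; (0, 2): f_x = -5 ≠ 0; (0, 3): f_x = 0 but f = 3 ≠ 0; (0, 4): f_x = 7 ≠ 0.
  x = 1: f_y(1, y) = 2*y; vanishes at y ∈ {0}. (1, 0): f_x = 0, f = 0 — SINGULAR.
  x = 2: f_y(2, y) = 4*y; vanishes at y ∈ {0}. (2, 0): f_x = -9 ≠ 0.
  x = 3: f_y(3, y) = 6*y; vanishes at y ∈ {0}. (3, 0): f_x = -36 ≠ 0.
  x = 4: f_y(4, y) = 8*y; vanishes at y ∈ {0}. (4, 0): f_x = -81 ≠ 0.
Only singular point on the grid: (1, 0).
Classify: substitute x = 1 + u, y = 0 + v and expand: f = -3*u**3 + u*v**2 + v**2.
No constant or linear terms (consistent with a singular point). Quadratic part: v**2. Cubic part: -3*u**3 + u*v**2.
The quadratic part v**2 is a perfect square, so there is a single (double) tangent line v = 0, i.e. y = 0. Restricting the cubic part to that line (v = 0) leaves -3*u**3 ≠ 0, so f is not divisible by v and the branch is v² ≈ 3*u**3 to lowest order — this is a cusp.
Classification: cusp.
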